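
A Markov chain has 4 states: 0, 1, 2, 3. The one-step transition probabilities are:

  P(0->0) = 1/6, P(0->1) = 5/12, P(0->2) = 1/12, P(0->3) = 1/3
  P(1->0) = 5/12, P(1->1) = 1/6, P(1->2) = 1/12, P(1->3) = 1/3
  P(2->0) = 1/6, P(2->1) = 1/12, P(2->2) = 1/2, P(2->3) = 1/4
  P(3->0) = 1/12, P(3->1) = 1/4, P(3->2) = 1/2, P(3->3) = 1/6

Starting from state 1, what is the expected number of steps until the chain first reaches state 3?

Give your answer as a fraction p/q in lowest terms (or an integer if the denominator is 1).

Answer: 28/9

Derivation:
Let h_i = expected steps to first reach 3 from state i.
Boundary: h_3 = 0.
First-step equations for the other states:
  h_0 = 1 + 1/6*h_0 + 5/12*h_1 + 1/12*h_2 + 1/3*h_3
  h_1 = 1 + 5/12*h_0 + 1/6*h_1 + 1/12*h_2 + 1/3*h_3
  h_2 = 1 + 1/6*h_0 + 1/12*h_1 + 1/2*h_2 + 1/4*h_3

Substituting h_3 = 0 and rearranging gives the linear system (I - Q) h = 1:
  [5/6, -5/12, -1/12] . (h_0, h_1, h_2) = 1
  [-5/12, 5/6, -1/12] . (h_0, h_1, h_2) = 1
  [-1/6, -1/12, 1/2] . (h_0, h_1, h_2) = 1

Solving yields:
  h_0 = 28/9
  h_1 = 28/9
  h_2 = 32/9

Starting state is 1, so the expected hitting time is h_1 = 28/9.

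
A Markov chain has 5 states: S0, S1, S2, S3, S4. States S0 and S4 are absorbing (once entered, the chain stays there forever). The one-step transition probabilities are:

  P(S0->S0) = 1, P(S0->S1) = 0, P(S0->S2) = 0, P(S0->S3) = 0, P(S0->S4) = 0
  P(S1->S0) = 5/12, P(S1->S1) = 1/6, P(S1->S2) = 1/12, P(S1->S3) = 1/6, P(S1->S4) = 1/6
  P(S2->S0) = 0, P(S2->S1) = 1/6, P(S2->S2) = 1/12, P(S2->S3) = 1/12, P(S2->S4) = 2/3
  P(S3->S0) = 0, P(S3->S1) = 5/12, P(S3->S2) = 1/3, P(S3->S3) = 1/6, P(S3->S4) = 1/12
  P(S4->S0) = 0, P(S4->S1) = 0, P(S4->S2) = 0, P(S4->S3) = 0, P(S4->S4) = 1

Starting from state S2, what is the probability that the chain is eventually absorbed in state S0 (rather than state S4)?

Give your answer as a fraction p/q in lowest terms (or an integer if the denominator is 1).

Answer: 125/909

Derivation:
Let a_i = P(absorbed in S0 | start in state i).
Boundary conditions: a_S0 = 1, a_S4 = 0.
For each transient state i, a_i = sum_j P(i->j) * a_j:
  a_S1 = 5/12*a_S0 + 1/6*a_S1 + 1/12*a_S2 + 1/6*a_S3 + 1/6*a_S4
  a_S2 = 0*a_S0 + 1/6*a_S1 + 1/12*a_S2 + 1/12*a_S3 + 2/3*a_S4
  a_S3 = 0*a_S0 + 5/12*a_S1 + 1/3*a_S2 + 1/6*a_S3 + 1/12*a_S4

Substituting a_S0 = 1 and a_S4 = 0, rearrange to (I - Q) a = r where r[i] = P(i -> S0):
  [5/6, -1/12, -1/6] . (a_S1, a_S2, a_S3) = 5/12
  [-1/6, 11/12, -1/12] . (a_S1, a_S2, a_S3) = 0
  [-5/12, -1/3, 5/6] . (a_S1, a_S2, a_S3) = 0

Solving yields:
  a_S1 = 530/909
  a_S2 = 125/909
  a_S3 = 35/101

Starting state is S2, so the absorption probability is a_S2 = 125/909.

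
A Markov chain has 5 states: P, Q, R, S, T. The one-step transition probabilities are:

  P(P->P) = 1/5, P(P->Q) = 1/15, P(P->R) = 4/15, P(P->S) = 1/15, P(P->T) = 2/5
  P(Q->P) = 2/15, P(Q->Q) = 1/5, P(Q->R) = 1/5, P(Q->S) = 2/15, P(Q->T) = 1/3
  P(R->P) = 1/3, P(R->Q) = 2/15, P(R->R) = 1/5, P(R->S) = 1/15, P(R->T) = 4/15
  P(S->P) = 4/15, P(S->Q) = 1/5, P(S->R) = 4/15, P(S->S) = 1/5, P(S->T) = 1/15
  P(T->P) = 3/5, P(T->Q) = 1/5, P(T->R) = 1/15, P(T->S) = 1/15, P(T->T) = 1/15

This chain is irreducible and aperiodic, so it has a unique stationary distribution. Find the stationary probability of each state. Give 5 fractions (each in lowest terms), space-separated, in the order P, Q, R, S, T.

Answer: 4289/13292 7659/53168 10307/53168 4679/53168 13367/53168

Derivation:
The stationary distribution satisfies pi = pi * P, i.e.:
  pi_P = 1/5*pi_P + 2/15*pi_Q + 1/3*pi_R + 4/15*pi_S + 3/5*pi_T
  pi_Q = 1/15*pi_P + 1/5*pi_Q + 2/15*pi_R + 1/5*pi_S + 1/5*pi_T
  pi_R = 4/15*pi_P + 1/5*pi_Q + 1/5*pi_R + 4/15*pi_S + 1/15*pi_T
  pi_S = 1/15*pi_P + 2/15*pi_Q + 1/15*pi_R + 1/5*pi_S + 1/15*pi_T
  pi_T = 2/5*pi_P + 1/3*pi_Q + 4/15*pi_R + 1/15*pi_S + 1/15*pi_T
with normalization: pi_P + pi_Q + pi_R + pi_S + pi_T = 1.

Using the first 4 balance equations plus normalization, the linear system A*pi = b is:
  [-4/5, 2/15, 1/3, 4/15, 3/5] . pi = 0
  [1/15, -4/5, 2/15, 1/5, 1/5] . pi = 0
  [4/15, 1/5, -4/5, 4/15, 1/15] . pi = 0
  [1/15, 2/15, 1/15, -4/5, 1/15] . pi = 0
  [1, 1, 1, 1, 1] . pi = 1

Solving yields:
  pi_P = 4289/13292
  pi_Q = 7659/53168
  pi_R = 10307/53168
  pi_S = 4679/53168
  pi_T = 13367/53168

Verification (pi * P):
  4289/13292*1/5 + 7659/53168*2/15 + 10307/53168*1/3 + 4679/53168*4/15 + 13367/53168*3/5 = 4289/13292 = pi_P  (ok)
  4289/13292*1/15 + 7659/53168*1/5 + 10307/53168*2/15 + 4679/53168*1/5 + 13367/53168*1/5 = 7659/53168 = pi_Q  (ok)
  4289/13292*4/15 + 7659/53168*1/5 + 10307/53168*1/5 + 4679/53168*4/15 + 13367/53168*1/15 = 10307/53168 = pi_R  (ok)
  4289/13292*1/15 + 7659/53168*2/15 + 10307/53168*1/15 + 4679/53168*1/5 + 13367/53168*1/15 = 4679/53168 = pi_S  (ok)
  4289/13292*2/5 + 7659/53168*1/3 + 10307/53168*4/15 + 4679/53168*1/15 + 13367/53168*1/15 = 13367/53168 = pi_T  (ok)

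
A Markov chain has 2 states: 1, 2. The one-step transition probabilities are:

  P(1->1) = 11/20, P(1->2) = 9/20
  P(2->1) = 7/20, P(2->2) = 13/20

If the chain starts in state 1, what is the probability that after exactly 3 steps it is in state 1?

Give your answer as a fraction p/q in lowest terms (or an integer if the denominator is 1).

Computing P^3 by repeated multiplication:
P^1 =
  1: [11/20, 9/20]
  2: [7/20, 13/20]
P^2 =
  1: [23/50, 27/50]
  2: [21/50, 29/50]
P^3 =
  1: [221/500, 279/500]
  2: [217/500, 283/500]

(P^3)[1 -> 1] = 221/500

Answer: 221/500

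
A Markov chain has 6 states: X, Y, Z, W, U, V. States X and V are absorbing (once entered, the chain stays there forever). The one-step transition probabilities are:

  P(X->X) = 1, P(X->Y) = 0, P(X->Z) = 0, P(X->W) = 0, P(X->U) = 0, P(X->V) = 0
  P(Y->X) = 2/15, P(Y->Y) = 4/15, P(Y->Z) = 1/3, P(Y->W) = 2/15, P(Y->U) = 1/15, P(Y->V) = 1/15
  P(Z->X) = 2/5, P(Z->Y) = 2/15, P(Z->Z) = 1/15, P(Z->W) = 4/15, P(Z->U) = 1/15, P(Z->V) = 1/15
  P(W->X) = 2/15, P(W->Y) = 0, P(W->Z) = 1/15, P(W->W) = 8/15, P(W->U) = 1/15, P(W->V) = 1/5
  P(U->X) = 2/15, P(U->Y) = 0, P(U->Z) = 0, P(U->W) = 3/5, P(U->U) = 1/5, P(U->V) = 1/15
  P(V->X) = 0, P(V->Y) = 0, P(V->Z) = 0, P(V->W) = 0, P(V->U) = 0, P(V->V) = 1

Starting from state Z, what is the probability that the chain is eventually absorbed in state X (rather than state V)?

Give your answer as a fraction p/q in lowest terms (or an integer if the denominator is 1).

Let a_i = P(absorbed in X | start in state i).
Boundary conditions: a_X = 1, a_V = 0.
For each transient state i, a_i = sum_j P(i->j) * a_j:
  a_Y = 2/15*a_X + 4/15*a_Y + 1/3*a_Z + 2/15*a_W + 1/15*a_U + 1/15*a_V
  a_Z = 2/5*a_X + 2/15*a_Y + 1/15*a_Z + 4/15*a_W + 1/15*a_U + 1/15*a_V
  a_W = 2/15*a_X + 0*a_Y + 1/15*a_Z + 8/15*a_W + 1/15*a_U + 1/5*a_V
  a_U = 2/15*a_X + 0*a_Y + 0*a_Z + 3/5*a_W + 1/5*a_U + 1/15*a_V

Substituting a_X = 1 and a_V = 0, rearrange to (I - Q) a = r where r[i] = P(i -> X):
  [11/15, -1/3, -2/15, -1/15] . (a_Y, a_Z, a_W, a_U) = 2/15
  [-2/15, 14/15, -4/15, -1/15] . (a_Y, a_Z, a_W, a_U) = 2/5
  [0, -1/15, 7/15, -1/15] . (a_Y, a_Z, a_W, a_U) = 2/15
  [0, 0, -3/5, 4/5] . (a_Y, a_Z, a_W, a_U) = 2/15

Solving yields:
  a_Y = 6286/10107
  a_Z = 6914/10107
  a_W = 4610/10107
  a_U = 1714/3369

Starting state is Z, so the absorption probability is a_Z = 6914/10107.

Answer: 6914/10107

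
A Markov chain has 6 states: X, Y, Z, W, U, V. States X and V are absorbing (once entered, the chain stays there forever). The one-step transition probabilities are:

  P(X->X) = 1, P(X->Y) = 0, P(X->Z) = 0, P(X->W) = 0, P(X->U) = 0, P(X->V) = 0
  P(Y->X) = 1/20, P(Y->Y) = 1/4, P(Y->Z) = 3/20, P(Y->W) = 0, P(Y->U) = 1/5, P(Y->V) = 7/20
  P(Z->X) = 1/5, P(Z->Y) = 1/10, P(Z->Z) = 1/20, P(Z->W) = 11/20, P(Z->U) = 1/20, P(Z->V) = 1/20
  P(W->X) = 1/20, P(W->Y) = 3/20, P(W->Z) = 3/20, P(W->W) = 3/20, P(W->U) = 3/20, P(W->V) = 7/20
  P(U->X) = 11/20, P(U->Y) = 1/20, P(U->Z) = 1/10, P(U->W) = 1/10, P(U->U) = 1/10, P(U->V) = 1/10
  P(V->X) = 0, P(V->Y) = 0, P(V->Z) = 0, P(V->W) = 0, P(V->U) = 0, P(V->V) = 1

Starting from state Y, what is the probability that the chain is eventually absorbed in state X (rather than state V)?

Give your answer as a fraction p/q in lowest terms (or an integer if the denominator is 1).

Answer: 2449/6905

Derivation:
Let a_i = P(absorbed in X | start in state i).
Boundary conditions: a_X = 1, a_V = 0.
For each transient state i, a_i = sum_j P(i->j) * a_j:
  a_Y = 1/20*a_X + 1/4*a_Y + 3/20*a_Z + 0*a_W + 1/5*a_U + 7/20*a_V
  a_Z = 1/5*a_X + 1/10*a_Y + 1/20*a_Z + 11/20*a_W + 1/20*a_U + 1/20*a_V
  a_W = 1/20*a_X + 3/20*a_Y + 3/20*a_Z + 3/20*a_W + 3/20*a_U + 7/20*a_V
  a_U = 11/20*a_X + 1/20*a_Y + 1/10*a_Z + 1/10*a_W + 1/10*a_U + 1/10*a_V

Substituting a_X = 1 and a_V = 0, rearrange to (I - Q) a = r where r[i] = P(i -> X):
  [3/4, -3/20, 0, -1/5] . (a_Y, a_Z, a_W, a_U) = 1/20
  [-1/10, 19/20, -11/20, -1/20] . (a_Y, a_Z, a_W, a_U) = 1/5
  [-3/20, -3/20, 17/20, -3/20] . (a_Y, a_Z, a_W, a_U) = 1/20
  [-1/20, -1/10, -1/10, 9/10] . (a_Y, a_Z, a_W, a_U) = 11/20

Solving yields:
  a_Y = 2449/6905
  a_Z = 16526/34525
  a_W = 11501/34525
  a_U = 24893/34525

Starting state is Y, so the absorption probability is a_Y = 2449/6905.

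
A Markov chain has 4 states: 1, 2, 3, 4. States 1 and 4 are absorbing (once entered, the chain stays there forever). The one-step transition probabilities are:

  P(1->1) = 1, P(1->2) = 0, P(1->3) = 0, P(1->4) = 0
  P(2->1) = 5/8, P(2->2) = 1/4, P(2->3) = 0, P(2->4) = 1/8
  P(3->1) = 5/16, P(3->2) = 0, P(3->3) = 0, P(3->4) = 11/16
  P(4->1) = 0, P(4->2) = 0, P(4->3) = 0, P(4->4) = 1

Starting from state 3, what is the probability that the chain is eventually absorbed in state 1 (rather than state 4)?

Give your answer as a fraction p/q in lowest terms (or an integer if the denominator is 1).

Answer: 5/16

Derivation:
Let a_i = P(absorbed in 1 | start in state i).
Boundary conditions: a_1 = 1, a_4 = 0.
For each transient state i, a_i = sum_j P(i->j) * a_j:
  a_2 = 5/8*a_1 + 1/4*a_2 + 0*a_3 + 1/8*a_4
  a_3 = 5/16*a_1 + 0*a_2 + 0*a_3 + 11/16*a_4

Substituting a_1 = 1 and a_4 = 0, rearrange to (I - Q) a = r where r[i] = P(i -> 1):
  [3/4, 0] . (a_2, a_3) = 5/8
  [0, 1] . (a_2, a_3) = 5/16

Solving yields:
  a_2 = 5/6
  a_3 = 5/16

Starting state is 3, so the absorption probability is a_3 = 5/16.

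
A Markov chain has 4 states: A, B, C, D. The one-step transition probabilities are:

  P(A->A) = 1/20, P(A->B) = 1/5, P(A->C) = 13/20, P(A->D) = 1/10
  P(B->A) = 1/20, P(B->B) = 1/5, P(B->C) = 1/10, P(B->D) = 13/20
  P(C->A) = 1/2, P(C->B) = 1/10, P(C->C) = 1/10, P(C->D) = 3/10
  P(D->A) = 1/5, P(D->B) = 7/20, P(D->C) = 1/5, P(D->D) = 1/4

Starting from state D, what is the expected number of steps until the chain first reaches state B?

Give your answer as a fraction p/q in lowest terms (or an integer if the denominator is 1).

Let h_i = expected steps to first reach B from state i.
Boundary: h_B = 0.
First-step equations for the other states:
  h_A = 1 + 1/20*h_A + 1/5*h_B + 13/20*h_C + 1/10*h_D
  h_C = 1 + 1/2*h_A + 1/10*h_B + 1/10*h_C + 3/10*h_D
  h_D = 1 + 1/5*h_A + 7/20*h_B + 1/5*h_C + 1/4*h_D

Substituting h_B = 0 and rearranging gives the linear system (I - Q) h = 1:
  [19/20, -13/20, -1/10] . (h_A, h_C, h_D) = 1
  [-1/2, 9/10, -3/10] . (h_A, h_C, h_D) = 1
  [-1/5, -1/5, 3/4] . (h_A, h_C, h_D) = 1

Solving yields:
  h_A = 2815/547
  h_C = 2925/547
  h_D = 2260/547

Starting state is D, so the expected hitting time is h_D = 2260/547.

Answer: 2260/547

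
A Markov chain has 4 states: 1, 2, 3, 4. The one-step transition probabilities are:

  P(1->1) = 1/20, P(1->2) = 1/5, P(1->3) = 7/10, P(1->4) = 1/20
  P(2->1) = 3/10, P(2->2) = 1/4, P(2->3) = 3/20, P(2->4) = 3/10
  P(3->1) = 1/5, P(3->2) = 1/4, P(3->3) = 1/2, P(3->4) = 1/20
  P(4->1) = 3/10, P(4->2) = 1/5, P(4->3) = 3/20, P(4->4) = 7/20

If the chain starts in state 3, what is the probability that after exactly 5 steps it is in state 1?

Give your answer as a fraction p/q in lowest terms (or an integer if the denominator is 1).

Computing P^5 by repeated multiplication:
P^1 =
  1: [1/20, 1/5, 7/10, 1/20]
  2: [3/10, 1/4, 3/20, 3/10]
  3: [1/5, 1/4, 1/2, 1/20]
  4: [3/10, 1/5, 3/20, 7/20]
P^2 =
  1: [87/400, 49/200, 169/400, 23/200]
  2: [21/100, 11/50, 147/400, 81/400]
  3: [1/5, 19/80, 87/200, 51/400]
  4: [21/100, 87/400, 147/400, 41/200]
P^3 =
  1: [1627/8000, 1867/8000, 167/400, 583/4000]
  2: [843/4000, 367/1600, 3153/8000, 663/4000]
  3: [413/2000, 1869/8000, 1649/4000, 1181/8000]
  4: [843/4000, 917/4000, 3153/8000, 1327/8000]
P^4 =
  1: [6637/32000, 37207/160000, 65277/160000, 24331/160000]
  2: [2079/10000, 9247/40000, 64617/160000, 25131/160000]
  3: [4143/20000, 37167/160000, 32629/80000, 24431/160000]
  4: [2079/10000, 36987/160000, 64617/160000, 6283/40000]
P^5 =
  1: [663521/3200000, 185621/800000, 650987/1600000, 492021/3200000]
  2: [332223/1600000, 148321/640000, 1298223/3200000, 247863/1600000]
  3: [165941/800000, 29697/128000, 130139/320000, 492421/3200000]
  4: [332223/1600000, 185401/800000, 1298223/3200000, 495727/3200000]

(P^5)[3 -> 1] = 165941/800000

Answer: 165941/800000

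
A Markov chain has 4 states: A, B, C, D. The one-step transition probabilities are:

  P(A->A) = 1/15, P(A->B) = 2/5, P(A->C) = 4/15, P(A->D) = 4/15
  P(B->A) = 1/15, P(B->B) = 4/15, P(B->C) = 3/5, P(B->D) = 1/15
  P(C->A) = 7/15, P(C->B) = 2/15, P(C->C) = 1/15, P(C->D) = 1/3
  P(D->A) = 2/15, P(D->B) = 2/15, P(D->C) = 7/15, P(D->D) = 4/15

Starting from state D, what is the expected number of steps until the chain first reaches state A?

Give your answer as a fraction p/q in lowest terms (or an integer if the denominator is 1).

Answer: 4095/979

Derivation:
Let h_i = expected steps to first reach A from state i.
Boundary: h_A = 0.
First-step equations for the other states:
  h_B = 1 + 1/15*h_A + 4/15*h_B + 3/5*h_C + 1/15*h_D
  h_C = 1 + 7/15*h_A + 2/15*h_B + 1/15*h_C + 1/3*h_D
  h_D = 1 + 2/15*h_A + 2/15*h_B + 7/15*h_C + 4/15*h_D

Substituting h_A = 0 and rearranging gives the linear system (I - Q) h = 1:
  [11/15, -3/5, -1/15] . (h_B, h_C, h_D) = 1
  [-2/15, 14/15, -1/3] . (h_B, h_C, h_D) = 1
  [-2/15, -7/15, 11/15] . (h_B, h_C, h_D) = 1

Solving yields:
  h_B = 4260/979
  h_C = 3120/979
  h_D = 4095/979

Starting state is D, so the expected hitting time is h_D = 4095/979.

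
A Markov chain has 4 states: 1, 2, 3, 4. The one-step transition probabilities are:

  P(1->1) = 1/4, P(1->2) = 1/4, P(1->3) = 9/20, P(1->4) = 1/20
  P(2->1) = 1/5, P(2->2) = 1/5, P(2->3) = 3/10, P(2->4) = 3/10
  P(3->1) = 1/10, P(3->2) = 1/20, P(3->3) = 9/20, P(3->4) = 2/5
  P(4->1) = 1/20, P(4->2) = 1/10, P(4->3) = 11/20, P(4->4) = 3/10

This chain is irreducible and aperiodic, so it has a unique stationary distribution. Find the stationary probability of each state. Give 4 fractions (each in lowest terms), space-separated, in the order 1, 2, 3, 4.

The stationary distribution satisfies pi = pi * P, i.e.:
  pi_1 = 1/4*pi_1 + 1/5*pi_2 + 1/10*pi_3 + 1/20*pi_4
  pi_2 = 1/4*pi_1 + 1/5*pi_2 + 1/20*pi_3 + 1/10*pi_4
  pi_3 = 9/20*pi_1 + 3/10*pi_2 + 9/20*pi_3 + 11/20*pi_4
  pi_4 = 1/20*pi_1 + 3/10*pi_2 + 2/5*pi_3 + 3/10*pi_4
with normalization: pi_1 + pi_2 + pi_3 + pi_4 = 1.

Using the first 3 balance equations plus normalization, the linear system A*pi = b is:
  [-3/4, 1/5, 1/10, 1/20] . pi = 0
  [1/4, -4/5, 1/20, 1/10] . pi = 0
  [9/20, 3/10, -11/20, 11/20] . pi = 0
  [1, 1, 1, 1] . pi = 1

Solving yields:
  pi_1 = 678/6103
  pi_2 = 633/6103
  pi_3 = 2846/6103
  pi_4 = 1946/6103

Verification (pi * P):
  678/6103*1/4 + 633/6103*1/5 + 2846/6103*1/10 + 1946/6103*1/20 = 678/6103 = pi_1  (ok)
  678/6103*1/4 + 633/6103*1/5 + 2846/6103*1/20 + 1946/6103*1/10 = 633/6103 = pi_2  (ok)
  678/6103*9/20 + 633/6103*3/10 + 2846/6103*9/20 + 1946/6103*11/20 = 2846/6103 = pi_3  (ok)
  678/6103*1/20 + 633/6103*3/10 + 2846/6103*2/5 + 1946/6103*3/10 = 1946/6103 = pi_4  (ok)

Answer: 678/6103 633/6103 2846/6103 1946/6103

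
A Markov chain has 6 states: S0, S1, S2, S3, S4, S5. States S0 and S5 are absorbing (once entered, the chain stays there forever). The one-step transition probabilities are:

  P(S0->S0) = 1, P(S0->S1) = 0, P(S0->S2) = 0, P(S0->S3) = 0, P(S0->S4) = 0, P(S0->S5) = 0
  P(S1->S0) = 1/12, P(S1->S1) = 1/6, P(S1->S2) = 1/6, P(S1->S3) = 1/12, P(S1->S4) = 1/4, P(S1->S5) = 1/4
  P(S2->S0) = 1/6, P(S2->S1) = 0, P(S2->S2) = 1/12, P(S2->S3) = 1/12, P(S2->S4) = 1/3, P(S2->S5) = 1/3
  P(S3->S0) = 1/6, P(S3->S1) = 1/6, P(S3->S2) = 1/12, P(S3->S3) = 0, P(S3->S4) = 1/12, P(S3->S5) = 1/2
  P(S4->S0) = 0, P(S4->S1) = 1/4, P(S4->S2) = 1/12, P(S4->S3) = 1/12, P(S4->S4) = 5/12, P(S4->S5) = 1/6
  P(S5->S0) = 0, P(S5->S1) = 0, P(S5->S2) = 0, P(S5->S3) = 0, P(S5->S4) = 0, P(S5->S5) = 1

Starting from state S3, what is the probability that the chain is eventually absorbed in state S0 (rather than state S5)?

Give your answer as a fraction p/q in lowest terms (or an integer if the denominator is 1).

Answer: 1627/6750

Derivation:
Let a_i = P(absorbed in S0 | start in state i).
Boundary conditions: a_S0 = 1, a_S5 = 0.
For each transient state i, a_i = sum_j P(i->j) * a_j:
  a_S1 = 1/12*a_S0 + 1/6*a_S1 + 1/6*a_S2 + 1/12*a_S3 + 1/4*a_S4 + 1/4*a_S5
  a_S2 = 1/6*a_S0 + 0*a_S1 + 1/12*a_S2 + 1/12*a_S3 + 1/3*a_S4 + 1/3*a_S5
  a_S3 = 1/6*a_S0 + 1/6*a_S1 + 1/12*a_S2 + 0*a_S3 + 1/12*a_S4 + 1/2*a_S5
  a_S4 = 0*a_S0 + 1/4*a_S1 + 1/12*a_S2 + 1/12*a_S3 + 5/12*a_S4 + 1/6*a_S5

Substituting a_S0 = 1 and a_S5 = 0, rearrange to (I - Q) a = r where r[i] = P(i -> S0):
  [5/6, -1/6, -1/12, -1/4] . (a_S1, a_S2, a_S3, a_S4) = 1/12
  [0, 11/12, -1/12, -1/3] . (a_S1, a_S2, a_S3, a_S4) = 1/6
  [-1/6, -1/12, 1, -1/12] . (a_S1, a_S2, a_S3, a_S4) = 1/6
  [-1/4, -1/12, -1/12, 7/12] . (a_S1, a_S2, a_S3, a_S4) = 0

Solving yields:
  a_S1 = 1541/6750
  a_S2 = 1793/6750
  a_S3 = 1627/6750
  a_S4 = 383/2250

Starting state is S3, so the absorption probability is a_S3 = 1627/6750.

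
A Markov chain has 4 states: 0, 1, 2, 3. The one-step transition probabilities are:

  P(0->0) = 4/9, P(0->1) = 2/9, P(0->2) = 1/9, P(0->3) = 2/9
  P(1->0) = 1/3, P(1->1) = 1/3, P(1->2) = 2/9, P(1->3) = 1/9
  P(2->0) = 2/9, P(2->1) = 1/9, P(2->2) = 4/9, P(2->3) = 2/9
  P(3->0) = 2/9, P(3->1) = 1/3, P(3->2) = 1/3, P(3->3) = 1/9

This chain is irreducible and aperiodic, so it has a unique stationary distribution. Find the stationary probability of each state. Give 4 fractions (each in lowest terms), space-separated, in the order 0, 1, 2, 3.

The stationary distribution satisfies pi = pi * P, i.e.:
  pi_0 = 4/9*pi_0 + 1/3*pi_1 + 2/9*pi_2 + 2/9*pi_3
  pi_1 = 2/9*pi_0 + 1/3*pi_1 + 1/9*pi_2 + 1/3*pi_3
  pi_2 = 1/9*pi_0 + 2/9*pi_1 + 4/9*pi_2 + 1/3*pi_3
  pi_3 = 2/9*pi_0 + 1/9*pi_1 + 2/9*pi_2 + 1/9*pi_3
with normalization: pi_0 + pi_1 + pi_2 + pi_3 = 1.

Using the first 3 balance equations plus normalization, the linear system A*pi = b is:
  [-5/9, 1/3, 2/9, 2/9] . pi = 0
  [2/9, -2/3, 1/9, 1/3] . pi = 0
  [1/9, 2/9, -5/9, 1/3] . pi = 0
  [1, 1, 1, 1] . pi = 1

Solving yields:
  pi_0 = 79/247
  pi_1 = 59/247
  pi_2 = 131/494
  pi_3 = 87/494

Verification (pi * P):
  79/247*4/9 + 59/247*1/3 + 131/494*2/9 + 87/494*2/9 = 79/247 = pi_0  (ok)
  79/247*2/9 + 59/247*1/3 + 131/494*1/9 + 87/494*1/3 = 59/247 = pi_1  (ok)
  79/247*1/9 + 59/247*2/9 + 131/494*4/9 + 87/494*1/3 = 131/494 = pi_2  (ok)
  79/247*2/9 + 59/247*1/9 + 131/494*2/9 + 87/494*1/9 = 87/494 = pi_3  (ok)

Answer: 79/247 59/247 131/494 87/494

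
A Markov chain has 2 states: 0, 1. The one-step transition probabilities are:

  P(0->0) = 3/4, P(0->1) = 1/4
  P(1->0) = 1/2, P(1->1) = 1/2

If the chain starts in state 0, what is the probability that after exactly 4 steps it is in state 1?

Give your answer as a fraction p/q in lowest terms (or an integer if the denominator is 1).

Computing P^4 by repeated multiplication:
P^1 =
  0: [3/4, 1/4]
  1: [1/2, 1/2]
P^2 =
  0: [11/16, 5/16]
  1: [5/8, 3/8]
P^3 =
  0: [43/64, 21/64]
  1: [21/32, 11/32]
P^4 =
  0: [171/256, 85/256]
  1: [85/128, 43/128]

(P^4)[0 -> 1] = 85/256

Answer: 85/256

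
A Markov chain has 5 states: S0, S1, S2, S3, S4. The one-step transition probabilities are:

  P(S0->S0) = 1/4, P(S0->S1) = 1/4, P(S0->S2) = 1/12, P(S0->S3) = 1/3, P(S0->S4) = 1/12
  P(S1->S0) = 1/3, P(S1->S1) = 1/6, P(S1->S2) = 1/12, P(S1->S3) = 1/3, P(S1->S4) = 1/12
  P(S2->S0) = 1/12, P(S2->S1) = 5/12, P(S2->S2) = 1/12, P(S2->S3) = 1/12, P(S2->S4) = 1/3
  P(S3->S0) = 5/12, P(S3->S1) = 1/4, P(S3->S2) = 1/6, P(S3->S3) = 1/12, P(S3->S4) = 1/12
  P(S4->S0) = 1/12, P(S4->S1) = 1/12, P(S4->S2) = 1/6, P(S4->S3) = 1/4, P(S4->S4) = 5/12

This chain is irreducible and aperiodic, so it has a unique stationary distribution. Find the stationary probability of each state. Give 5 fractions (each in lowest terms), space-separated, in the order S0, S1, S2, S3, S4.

The stationary distribution satisfies pi = pi * P, i.e.:
  pi_S0 = 1/4*pi_S0 + 1/3*pi_S1 + 1/12*pi_S2 + 5/12*pi_S3 + 1/12*pi_S4
  pi_S1 = 1/4*pi_S0 + 1/6*pi_S1 + 5/12*pi_S2 + 1/4*pi_S3 + 1/12*pi_S4
  pi_S2 = 1/12*pi_S0 + 1/12*pi_S1 + 1/12*pi_S2 + 1/6*pi_S3 + 1/6*pi_S4
  pi_S3 = 1/3*pi_S0 + 1/3*pi_S1 + 1/12*pi_S2 + 1/12*pi_S3 + 1/4*pi_S4
  pi_S4 = 1/12*pi_S0 + 1/12*pi_S1 + 1/3*pi_S2 + 1/12*pi_S3 + 5/12*pi_S4
with normalization: pi_S0 + pi_S1 + pi_S2 + pi_S3 + pi_S4 = 1.

Using the first 4 balance equations plus normalization, the linear system A*pi = b is:
  [-3/4, 1/3, 1/12, 5/12, 1/12] . pi = 0
  [1/4, -5/6, 5/12, 1/4, 1/12] . pi = 0
  [1/12, 1/12, -11/12, 1/6, 1/6] . pi = 0
  [1/3, 1/3, 1/12, -11/12, 1/4] . pi = 0
  [1, 1, 1, 1, 1] . pi = 1

Solving yields:
  pi_S0 = 800/3081
  pi_S1 = 2059/9243
  pi_S2 = 83/711
  pi_S3 = 55/237
  pi_S4 = 40/237

Verification (pi * P):
  800/3081*1/4 + 2059/9243*1/3 + 83/711*1/12 + 55/237*5/12 + 40/237*1/12 = 800/3081 = pi_S0  (ok)
  800/3081*1/4 + 2059/9243*1/6 + 83/711*5/12 + 55/237*1/4 + 40/237*1/12 = 2059/9243 = pi_S1  (ok)
  800/3081*1/12 + 2059/9243*1/12 + 83/711*1/12 + 55/237*1/6 + 40/237*1/6 = 83/711 = pi_S2  (ok)
  800/3081*1/3 + 2059/9243*1/3 + 83/711*1/12 + 55/237*1/12 + 40/237*1/4 = 55/237 = pi_S3  (ok)
  800/3081*1/12 + 2059/9243*1/12 + 83/711*1/3 + 55/237*1/12 + 40/237*5/12 = 40/237 = pi_S4  (ok)

Answer: 800/3081 2059/9243 83/711 55/237 40/237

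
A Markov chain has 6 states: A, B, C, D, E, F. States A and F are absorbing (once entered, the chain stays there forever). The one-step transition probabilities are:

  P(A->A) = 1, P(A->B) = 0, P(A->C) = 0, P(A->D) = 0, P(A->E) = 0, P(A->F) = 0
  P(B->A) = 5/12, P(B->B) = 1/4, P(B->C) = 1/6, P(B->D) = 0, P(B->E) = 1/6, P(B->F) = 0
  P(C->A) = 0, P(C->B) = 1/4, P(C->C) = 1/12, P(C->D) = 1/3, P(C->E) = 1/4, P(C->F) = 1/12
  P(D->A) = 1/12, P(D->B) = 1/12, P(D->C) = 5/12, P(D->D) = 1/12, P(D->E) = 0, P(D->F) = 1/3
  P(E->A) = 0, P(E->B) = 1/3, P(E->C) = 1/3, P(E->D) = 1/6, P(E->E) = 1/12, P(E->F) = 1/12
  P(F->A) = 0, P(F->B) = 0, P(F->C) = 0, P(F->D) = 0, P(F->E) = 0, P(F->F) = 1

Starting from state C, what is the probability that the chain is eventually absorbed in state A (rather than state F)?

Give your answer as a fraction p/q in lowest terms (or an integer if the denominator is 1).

Let a_i = P(absorbed in A | start in state i).
Boundary conditions: a_A = 1, a_F = 0.
For each transient state i, a_i = sum_j P(i->j) * a_j:
  a_B = 5/12*a_A + 1/4*a_B + 1/6*a_C + 0*a_D + 1/6*a_E + 0*a_F
  a_C = 0*a_A + 1/4*a_B + 1/12*a_C + 1/3*a_D + 1/4*a_E + 1/12*a_F
  a_D = 1/12*a_A + 1/12*a_B + 5/12*a_C + 1/12*a_D + 0*a_E + 1/3*a_F
  a_E = 0*a_A + 1/3*a_B + 1/3*a_C + 1/6*a_D + 1/12*a_E + 1/12*a_F

Substituting a_A = 1 and a_F = 0, rearrange to (I - Q) a = r where r[i] = P(i -> A):
  [3/4, -1/6, 0, -1/6] . (a_B, a_C, a_D, a_E) = 5/12
  [-1/4, 11/12, -1/3, -1/4] . (a_B, a_C, a_D, a_E) = 0
  [-1/12, -5/12, 11/12, 0] . (a_B, a_C, a_D, a_E) = 1/12
  [-1/3, -1/3, -1/6, 11/12] . (a_B, a_C, a_D, a_E) = 0

Solving yields:
  a_B = 4921/6243
  a_C = 3155/6243
  a_D = 2449/6243
  a_E = 3382/6243

Starting state is C, so the absorption probability is a_C = 3155/6243.

Answer: 3155/6243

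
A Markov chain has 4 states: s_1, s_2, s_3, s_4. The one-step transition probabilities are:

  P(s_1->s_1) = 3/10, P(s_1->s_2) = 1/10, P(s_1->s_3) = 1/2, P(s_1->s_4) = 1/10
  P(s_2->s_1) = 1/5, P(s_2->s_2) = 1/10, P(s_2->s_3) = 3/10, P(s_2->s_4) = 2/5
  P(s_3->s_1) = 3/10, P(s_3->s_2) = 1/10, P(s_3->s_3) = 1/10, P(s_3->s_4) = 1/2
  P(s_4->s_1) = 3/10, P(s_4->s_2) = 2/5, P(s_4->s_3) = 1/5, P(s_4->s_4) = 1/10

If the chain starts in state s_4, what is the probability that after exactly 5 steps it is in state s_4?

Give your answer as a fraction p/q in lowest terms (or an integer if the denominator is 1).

Computing P^5 by repeated multiplication:
P^1 =
  s_1: [3/10, 1/10, 1/2, 1/10]
  s_2: [1/5, 1/10, 3/10, 2/5]
  s_3: [3/10, 1/10, 1/10, 1/2]
  s_4: [3/10, 2/5, 1/5, 1/10]
P^2 =
  s_1: [29/100, 13/100, 1/4, 33/100]
  s_2: [29/100, 11/50, 6/25, 1/4]
  s_3: [29/100, 1/4, 29/100, 17/100]
  s_4: [13/50, 13/100, 31/100, 3/10]
P^3 =
  s_1: [287/1000, 199/1000, 11/40, 239/1000]
  s_2: [139/500, 7/40, 57/200, 131/500]
  s_3: [11/40, 151/1000, 283/1000, 291/1000]
  s_4: [287/1000, 19/100, 13/50, 263/1000]
P^4 =
  s_1: [2801/10000, 1717/10000, 557/2000, 2697/10000]
  s_2: [113/400, 893/5000, 681/2500, 533/2000]
  s_3: [2849/10000, 1873/10000, 2693/10000, 517/2000]
  s_4: [281/1000, 1789/10000, 2791/10000, 261/1000]
P^5 =
  s_1: [28283/100000, 18091/100000, 5467/20000, 26291/100000]
  s_2: [14107/50000, 3599/20000, 27537/100000, 13127/50000]
  s_3: [28127/100000, 3551/20000, 27727/100000, 26391/100000]
  s_4: [28211/100000, 1783/10000, 6857/25000, 26531/100000]

(P^5)[s_4 -> s_4] = 26531/100000

Answer: 26531/100000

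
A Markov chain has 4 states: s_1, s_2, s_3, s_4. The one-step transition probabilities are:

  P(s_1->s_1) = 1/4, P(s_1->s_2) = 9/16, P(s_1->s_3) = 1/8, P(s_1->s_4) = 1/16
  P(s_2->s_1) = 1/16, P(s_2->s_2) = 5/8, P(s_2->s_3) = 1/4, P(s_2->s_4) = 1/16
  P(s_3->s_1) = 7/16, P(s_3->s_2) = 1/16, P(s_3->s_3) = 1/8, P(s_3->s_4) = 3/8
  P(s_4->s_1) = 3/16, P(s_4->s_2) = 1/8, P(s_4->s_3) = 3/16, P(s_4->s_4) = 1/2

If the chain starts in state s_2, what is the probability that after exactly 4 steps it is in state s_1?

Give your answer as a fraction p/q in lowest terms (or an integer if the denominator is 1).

Computing P^4 by repeated multiplication:
P^1 =
  s_1: [1/4, 9/16, 1/8, 1/16]
  s_2: [1/16, 5/8, 1/4, 1/16]
  s_3: [7/16, 1/16, 1/8, 3/8]
  s_4: [3/16, 1/8, 3/16, 1/2]
P^2 =
  s_1: [21/128, 65/128, 51/256, 33/256]
  s_2: [45/256, 115/256, 53/256, 43/256]
  s_3: [61/256, 87/256, 5/32, 17/64]
  s_4: [59/256, 33/128, 11/64, 87/256]
P^3 =
  s_1: [377/2048, 1795/4096, 805/4096, 371/2048]
  s_2: [795/4096, 847/2048, 785/4096, 411/2048]
  s_3: [815/4096, 1595/4096, 377/2048, 233/1024]
  s_4: [871/4096, 1409/4096, 731/4096, 1085/4096]
P^4 =
  s_1: [99/512, 27025/65536, 3131/16384, 13315/65536]
  s_2: [12835/65536, 6631/16384, 6201/32768, 13775/65536]
  s_3: [12929/65536, 25903/65536, 6157/32768, 7195/32768]
  s_4: [13265/65536, 12415/32768, 12095/65536, 7673/32768]

(P^4)[s_2 -> s_1] = 12835/65536

Answer: 12835/65536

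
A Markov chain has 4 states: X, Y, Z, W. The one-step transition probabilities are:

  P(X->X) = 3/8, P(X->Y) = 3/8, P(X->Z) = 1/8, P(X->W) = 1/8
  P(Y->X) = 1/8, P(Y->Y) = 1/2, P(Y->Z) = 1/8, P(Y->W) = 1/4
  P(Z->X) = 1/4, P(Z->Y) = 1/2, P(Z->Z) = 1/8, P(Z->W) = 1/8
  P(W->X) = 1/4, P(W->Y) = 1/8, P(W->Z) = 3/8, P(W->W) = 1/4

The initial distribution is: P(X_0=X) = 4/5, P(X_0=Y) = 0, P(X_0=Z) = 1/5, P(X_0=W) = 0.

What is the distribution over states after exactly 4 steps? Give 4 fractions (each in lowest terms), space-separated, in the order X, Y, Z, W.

Propagating the distribution step by step (d_{t+1} = d_t * P):
d_0 = (X=4/5, Y=0, Z=1/5, W=0)
  d_1[X] = 4/5*3/8 + 0*1/8 + 1/5*1/4 + 0*1/4 = 7/20
  d_1[Y] = 4/5*3/8 + 0*1/2 + 1/5*1/2 + 0*1/8 = 2/5
  d_1[Z] = 4/5*1/8 + 0*1/8 + 1/5*1/8 + 0*3/8 = 1/8
  d_1[W] = 4/5*1/8 + 0*1/4 + 1/5*1/8 + 0*1/4 = 1/8
d_1 = (X=7/20, Y=2/5, Z=1/8, W=1/8)
  d_2[X] = 7/20*3/8 + 2/5*1/8 + 1/8*1/4 + 1/8*1/4 = 39/160
  d_2[Y] = 7/20*3/8 + 2/5*1/2 + 1/8*1/2 + 1/8*1/8 = 131/320
  d_2[Z] = 7/20*1/8 + 2/5*1/8 + 1/8*1/8 + 1/8*3/8 = 5/32
  d_2[W] = 7/20*1/8 + 2/5*1/4 + 1/8*1/8 + 1/8*1/4 = 61/320
d_2 = (X=39/160, Y=131/320, Z=5/32, W=61/320)
  d_3[X] = 39/160*3/8 + 131/320*1/8 + 5/32*1/4 + 61/320*1/4 = 587/2560
  d_3[Y] = 39/160*3/8 + 131/320*1/2 + 5/32*1/2 + 61/320*1/8 = 1019/2560
  d_3[Z] = 39/160*1/8 + 131/320*1/8 + 5/32*1/8 + 61/320*3/8 = 221/1280
  d_3[W] = 39/160*1/8 + 131/320*1/4 + 5/32*1/8 + 61/320*1/4 = 1/5
d_3 = (X=587/2560, Y=1019/2560, Z=221/1280, W=1/5)
  d_4[X] = 587/2560*3/8 + 1019/2560*1/8 + 221/1280*1/4 + 1/5*1/4 = 293/1280
  d_4[Y] = 587/2560*3/8 + 1019/2560*1/2 + 221/1280*1/2 + 1/5*1/8 = 8117/20480
  d_4[Z] = 587/2560*1/8 + 1019/2560*1/8 + 221/1280*1/8 + 1/5*3/8 = 7/40
  d_4[W] = 587/2560*1/8 + 1019/2560*1/4 + 221/1280*1/8 + 1/5*1/4 = 4091/20480
d_4 = (X=293/1280, Y=8117/20480, Z=7/40, W=4091/20480)

Answer: 293/1280 8117/20480 7/40 4091/20480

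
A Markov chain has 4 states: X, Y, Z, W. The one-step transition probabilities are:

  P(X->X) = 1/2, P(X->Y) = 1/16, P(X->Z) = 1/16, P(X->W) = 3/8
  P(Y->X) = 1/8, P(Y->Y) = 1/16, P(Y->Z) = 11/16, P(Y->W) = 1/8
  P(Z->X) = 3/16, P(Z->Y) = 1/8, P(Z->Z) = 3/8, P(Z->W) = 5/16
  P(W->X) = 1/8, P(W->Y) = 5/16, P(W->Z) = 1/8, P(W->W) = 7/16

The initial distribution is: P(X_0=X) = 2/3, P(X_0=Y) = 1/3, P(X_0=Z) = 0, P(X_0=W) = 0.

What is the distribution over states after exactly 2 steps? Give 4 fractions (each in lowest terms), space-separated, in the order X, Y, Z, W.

Answer: 217/768 39/256 157/768 277/768

Derivation:
Propagating the distribution step by step (d_{t+1} = d_t * P):
d_0 = (X=2/3, Y=1/3, Z=0, W=0)
  d_1[X] = 2/3*1/2 + 1/3*1/8 + 0*3/16 + 0*1/8 = 3/8
  d_1[Y] = 2/3*1/16 + 1/3*1/16 + 0*1/8 + 0*5/16 = 1/16
  d_1[Z] = 2/3*1/16 + 1/3*11/16 + 0*3/8 + 0*1/8 = 13/48
  d_1[W] = 2/3*3/8 + 1/3*1/8 + 0*5/16 + 0*7/16 = 7/24
d_1 = (X=3/8, Y=1/16, Z=13/48, W=7/24)
  d_2[X] = 3/8*1/2 + 1/16*1/8 + 13/48*3/16 + 7/24*1/8 = 217/768
  d_2[Y] = 3/8*1/16 + 1/16*1/16 + 13/48*1/8 + 7/24*5/16 = 39/256
  d_2[Z] = 3/8*1/16 + 1/16*11/16 + 13/48*3/8 + 7/24*1/8 = 157/768
  d_2[W] = 3/8*3/8 + 1/16*1/8 + 13/48*5/16 + 7/24*7/16 = 277/768
d_2 = (X=217/768, Y=39/256, Z=157/768, W=277/768)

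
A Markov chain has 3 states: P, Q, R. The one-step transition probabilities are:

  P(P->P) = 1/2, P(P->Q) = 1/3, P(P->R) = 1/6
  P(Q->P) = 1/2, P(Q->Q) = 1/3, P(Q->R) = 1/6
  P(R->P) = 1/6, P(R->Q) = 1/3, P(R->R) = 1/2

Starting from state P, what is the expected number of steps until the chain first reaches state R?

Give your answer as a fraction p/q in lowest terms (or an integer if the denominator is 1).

Let h_i = expected steps to first reach R from state i.
Boundary: h_R = 0.
First-step equations for the other states:
  h_P = 1 + 1/2*h_P + 1/3*h_Q + 1/6*h_R
  h_Q = 1 + 1/2*h_P + 1/3*h_Q + 1/6*h_R

Substituting h_R = 0 and rearranging gives the linear system (I - Q) h = 1:
  [1/2, -1/3] . (h_P, h_Q) = 1
  [-1/2, 2/3] . (h_P, h_Q) = 1

Solving yields:
  h_P = 6
  h_Q = 6

Starting state is P, so the expected hitting time is h_P = 6.

Answer: 6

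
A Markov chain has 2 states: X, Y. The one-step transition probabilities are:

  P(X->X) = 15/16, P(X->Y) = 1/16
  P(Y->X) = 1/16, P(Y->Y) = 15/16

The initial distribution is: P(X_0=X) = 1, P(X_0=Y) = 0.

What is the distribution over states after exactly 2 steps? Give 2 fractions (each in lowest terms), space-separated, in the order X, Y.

Propagating the distribution step by step (d_{t+1} = d_t * P):
d_0 = (X=1, Y=0)
  d_1[X] = 1*15/16 + 0*1/16 = 15/16
  d_1[Y] = 1*1/16 + 0*15/16 = 1/16
d_1 = (X=15/16, Y=1/16)
  d_2[X] = 15/16*15/16 + 1/16*1/16 = 113/128
  d_2[Y] = 15/16*1/16 + 1/16*15/16 = 15/128
d_2 = (X=113/128, Y=15/128)

Answer: 113/128 15/128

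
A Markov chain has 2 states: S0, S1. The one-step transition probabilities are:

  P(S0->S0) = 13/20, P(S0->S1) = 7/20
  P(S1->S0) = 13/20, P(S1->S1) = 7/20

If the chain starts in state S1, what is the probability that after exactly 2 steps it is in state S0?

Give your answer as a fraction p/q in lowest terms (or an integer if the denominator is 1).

Computing P^2 by repeated multiplication:
P^1 =
  S0: [13/20, 7/20]
  S1: [13/20, 7/20]
P^2 =
  S0: [13/20, 7/20]
  S1: [13/20, 7/20]

(P^2)[S1 -> S0] = 13/20

Answer: 13/20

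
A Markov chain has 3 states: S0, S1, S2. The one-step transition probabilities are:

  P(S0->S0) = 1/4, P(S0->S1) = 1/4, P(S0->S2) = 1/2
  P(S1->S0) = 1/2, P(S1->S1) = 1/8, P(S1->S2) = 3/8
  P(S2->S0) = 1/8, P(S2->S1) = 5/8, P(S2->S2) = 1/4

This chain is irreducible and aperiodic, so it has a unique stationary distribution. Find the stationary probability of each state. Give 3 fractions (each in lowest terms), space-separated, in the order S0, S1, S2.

Answer: 9/31 32/93 34/93

Derivation:
The stationary distribution satisfies pi = pi * P, i.e.:
  pi_S0 = 1/4*pi_S0 + 1/2*pi_S1 + 1/8*pi_S2
  pi_S1 = 1/4*pi_S0 + 1/8*pi_S1 + 5/8*pi_S2
  pi_S2 = 1/2*pi_S0 + 3/8*pi_S1 + 1/4*pi_S2
with normalization: pi_S0 + pi_S1 + pi_S2 = 1.

Using the first 2 balance equations plus normalization, the linear system A*pi = b is:
  [-3/4, 1/2, 1/8] . pi = 0
  [1/4, -7/8, 5/8] . pi = 0
  [1, 1, 1] . pi = 1

Solving yields:
  pi_S0 = 9/31
  pi_S1 = 32/93
  pi_S2 = 34/93

Verification (pi * P):
  9/31*1/4 + 32/93*1/2 + 34/93*1/8 = 9/31 = pi_S0  (ok)
  9/31*1/4 + 32/93*1/8 + 34/93*5/8 = 32/93 = pi_S1  (ok)
  9/31*1/2 + 32/93*3/8 + 34/93*1/4 = 34/93 = pi_S2  (ok)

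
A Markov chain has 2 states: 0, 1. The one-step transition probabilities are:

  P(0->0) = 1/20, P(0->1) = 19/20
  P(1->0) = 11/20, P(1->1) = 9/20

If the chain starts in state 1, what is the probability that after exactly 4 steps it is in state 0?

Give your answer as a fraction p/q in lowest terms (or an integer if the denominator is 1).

Answer: 11/32

Derivation:
Computing P^4 by repeated multiplication:
P^1 =
  0: [1/20, 19/20]
  1: [11/20, 9/20]
P^2 =
  0: [21/40, 19/40]
  1: [11/40, 29/40]
P^3 =
  0: [23/80, 57/80]
  1: [33/80, 47/80]
P^4 =
  0: [13/32, 19/32]
  1: [11/32, 21/32]

(P^4)[1 -> 0] = 11/32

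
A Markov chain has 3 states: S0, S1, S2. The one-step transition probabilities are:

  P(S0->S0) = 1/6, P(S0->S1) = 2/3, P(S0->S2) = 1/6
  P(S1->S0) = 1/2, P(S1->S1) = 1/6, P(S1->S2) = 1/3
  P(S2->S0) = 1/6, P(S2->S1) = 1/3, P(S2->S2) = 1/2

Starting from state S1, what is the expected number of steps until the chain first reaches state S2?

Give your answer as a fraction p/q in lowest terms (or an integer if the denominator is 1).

Let h_i = expected steps to first reach S2 from state i.
Boundary: h_S2 = 0.
First-step equations for the other states:
  h_S0 = 1 + 1/6*h_S0 + 2/3*h_S1 + 1/6*h_S2
  h_S1 = 1 + 1/2*h_S0 + 1/6*h_S1 + 1/3*h_S2

Substituting h_S2 = 0 and rearranging gives the linear system (I - Q) h = 1:
  [5/6, -2/3] . (h_S0, h_S1) = 1
  [-1/2, 5/6] . (h_S0, h_S1) = 1

Solving yields:
  h_S0 = 54/13
  h_S1 = 48/13

Starting state is S1, so the expected hitting time is h_S1 = 48/13.

Answer: 48/13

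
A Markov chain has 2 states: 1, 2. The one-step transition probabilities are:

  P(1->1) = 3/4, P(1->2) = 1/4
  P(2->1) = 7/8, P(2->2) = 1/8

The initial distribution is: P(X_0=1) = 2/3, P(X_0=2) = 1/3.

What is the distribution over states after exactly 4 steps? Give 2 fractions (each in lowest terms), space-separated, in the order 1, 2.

Propagating the distribution step by step (d_{t+1} = d_t * P):
d_0 = (1=2/3, 2=1/3)
  d_1[1] = 2/3*3/4 + 1/3*7/8 = 19/24
  d_1[2] = 2/3*1/4 + 1/3*1/8 = 5/24
d_1 = (1=19/24, 2=5/24)
  d_2[1] = 19/24*3/4 + 5/24*7/8 = 149/192
  d_2[2] = 19/24*1/4 + 5/24*1/8 = 43/192
d_2 = (1=149/192, 2=43/192)
  d_3[1] = 149/192*3/4 + 43/192*7/8 = 1195/1536
  d_3[2] = 149/192*1/4 + 43/192*1/8 = 341/1536
d_3 = (1=1195/1536, 2=341/1536)
  d_4[1] = 1195/1536*3/4 + 341/1536*7/8 = 9557/12288
  d_4[2] = 1195/1536*1/4 + 341/1536*1/8 = 2731/12288
d_4 = (1=9557/12288, 2=2731/12288)

Answer: 9557/12288 2731/12288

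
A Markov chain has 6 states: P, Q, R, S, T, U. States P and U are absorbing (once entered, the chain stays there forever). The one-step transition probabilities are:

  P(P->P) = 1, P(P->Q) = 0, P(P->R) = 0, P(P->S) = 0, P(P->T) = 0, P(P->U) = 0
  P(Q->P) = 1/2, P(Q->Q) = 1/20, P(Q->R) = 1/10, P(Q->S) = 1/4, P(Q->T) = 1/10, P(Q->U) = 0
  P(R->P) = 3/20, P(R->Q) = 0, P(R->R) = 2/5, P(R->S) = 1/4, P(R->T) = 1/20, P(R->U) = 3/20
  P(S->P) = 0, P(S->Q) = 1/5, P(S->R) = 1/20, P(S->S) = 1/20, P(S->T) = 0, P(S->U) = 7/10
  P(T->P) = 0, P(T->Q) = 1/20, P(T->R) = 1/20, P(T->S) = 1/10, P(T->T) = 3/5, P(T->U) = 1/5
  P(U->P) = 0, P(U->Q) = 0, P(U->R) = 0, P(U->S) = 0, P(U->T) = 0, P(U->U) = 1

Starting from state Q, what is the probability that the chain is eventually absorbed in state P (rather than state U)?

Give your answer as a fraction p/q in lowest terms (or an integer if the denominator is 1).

Let a_i = P(absorbed in P | start in state i).
Boundary conditions: a_P = 1, a_U = 0.
For each transient state i, a_i = sum_j P(i->j) * a_j:
  a_Q = 1/2*a_P + 1/20*a_Q + 1/10*a_R + 1/4*a_S + 1/10*a_T + 0*a_U
  a_R = 3/20*a_P + 0*a_Q + 2/5*a_R + 1/4*a_S + 1/20*a_T + 3/20*a_U
  a_S = 0*a_P + 1/5*a_Q + 1/20*a_R + 1/20*a_S + 0*a_T + 7/10*a_U
  a_T = 0*a_P + 1/20*a_Q + 1/20*a_R + 1/10*a_S + 3/5*a_T + 1/5*a_U

Substituting a_P = 1 and a_U = 0, rearrange to (I - Q) a = r where r[i] = P(i -> P):
  [19/20, -1/10, -1/4, -1/10] . (a_Q, a_R, a_S, a_T) = 1/2
  [0, 3/5, -1/4, -1/20] . (a_Q, a_R, a_S, a_T) = 3/20
  [-1/5, -1/20, 19/20, 0] . (a_Q, a_R, a_S, a_T) = 0
  [-1/20, -1/20, -1/10, 2/5] . (a_Q, a_R, a_S, a_T) = 0

Solving yields:
  a_Q = 4697/7635
  a_R = 2473/7635
  a_S = 373/2545
  a_T = 392/2545

Starting state is Q, so the absorption probability is a_Q = 4697/7635.

Answer: 4697/7635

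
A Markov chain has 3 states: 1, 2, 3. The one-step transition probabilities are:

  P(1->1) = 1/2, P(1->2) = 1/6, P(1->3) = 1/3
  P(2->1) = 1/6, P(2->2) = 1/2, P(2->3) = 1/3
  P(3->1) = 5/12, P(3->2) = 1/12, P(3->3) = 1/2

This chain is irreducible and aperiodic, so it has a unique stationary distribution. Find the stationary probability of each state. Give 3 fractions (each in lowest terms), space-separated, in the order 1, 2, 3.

Answer: 2/5 1/5 2/5

Derivation:
The stationary distribution satisfies pi = pi * P, i.e.:
  pi_1 = 1/2*pi_1 + 1/6*pi_2 + 5/12*pi_3
  pi_2 = 1/6*pi_1 + 1/2*pi_2 + 1/12*pi_3
  pi_3 = 1/3*pi_1 + 1/3*pi_2 + 1/2*pi_3
with normalization: pi_1 + pi_2 + pi_3 = 1.

Using the first 2 balance equations plus normalization, the linear system A*pi = b is:
  [-1/2, 1/6, 5/12] . pi = 0
  [1/6, -1/2, 1/12] . pi = 0
  [1, 1, 1] . pi = 1

Solving yields:
  pi_1 = 2/5
  pi_2 = 1/5
  pi_3 = 2/5

Verification (pi * P):
  2/5*1/2 + 1/5*1/6 + 2/5*5/12 = 2/5 = pi_1  (ok)
  2/5*1/6 + 1/5*1/2 + 2/5*1/12 = 1/5 = pi_2  (ok)
  2/5*1/3 + 1/5*1/3 + 2/5*1/2 = 2/5 = pi_3  (ok)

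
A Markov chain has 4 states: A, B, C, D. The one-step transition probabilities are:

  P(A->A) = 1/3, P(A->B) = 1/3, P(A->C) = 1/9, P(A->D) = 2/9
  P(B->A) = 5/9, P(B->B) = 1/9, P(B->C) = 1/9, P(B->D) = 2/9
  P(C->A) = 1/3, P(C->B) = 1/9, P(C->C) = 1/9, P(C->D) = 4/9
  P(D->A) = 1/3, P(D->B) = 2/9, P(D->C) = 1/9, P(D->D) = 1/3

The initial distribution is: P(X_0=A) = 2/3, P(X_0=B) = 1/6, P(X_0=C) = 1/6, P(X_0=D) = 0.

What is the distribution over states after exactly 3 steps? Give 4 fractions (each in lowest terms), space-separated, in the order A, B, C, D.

Propagating the distribution step by step (d_{t+1} = d_t * P):
d_0 = (A=2/3, B=1/6, C=1/6, D=0)
  d_1[A] = 2/3*1/3 + 1/6*5/9 + 1/6*1/3 + 0*1/3 = 10/27
  d_1[B] = 2/3*1/3 + 1/6*1/9 + 1/6*1/9 + 0*2/9 = 7/27
  d_1[C] = 2/3*1/9 + 1/6*1/9 + 1/6*1/9 + 0*1/9 = 1/9
  d_1[D] = 2/3*2/9 + 1/6*2/9 + 1/6*4/9 + 0*1/3 = 7/27
d_1 = (A=10/27, B=7/27, C=1/9, D=7/27)
  d_2[A] = 10/27*1/3 + 7/27*5/9 + 1/9*1/3 + 7/27*1/3 = 95/243
  d_2[B] = 10/27*1/3 + 7/27*1/9 + 1/9*1/9 + 7/27*2/9 = 2/9
  d_2[C] = 10/27*1/9 + 7/27*1/9 + 1/9*1/9 + 7/27*1/9 = 1/9
  d_2[D] = 10/27*2/9 + 7/27*2/9 + 1/9*4/9 + 7/27*1/3 = 67/243
d_2 = (A=95/243, B=2/9, C=1/9, D=67/243)
  d_3[A] = 95/243*1/3 + 2/9*5/9 + 1/9*1/3 + 67/243*1/3 = 31/81
  d_3[B] = 95/243*1/3 + 2/9*1/9 + 1/9*1/9 + 67/243*2/9 = 500/2187
  d_3[C] = 95/243*1/9 + 2/9*1/9 + 1/9*1/9 + 67/243*1/9 = 1/9
  d_3[D] = 95/243*2/9 + 2/9*2/9 + 1/9*4/9 + 67/243*1/3 = 607/2187
d_3 = (A=31/81, B=500/2187, C=1/9, D=607/2187)

Answer: 31/81 500/2187 1/9 607/2187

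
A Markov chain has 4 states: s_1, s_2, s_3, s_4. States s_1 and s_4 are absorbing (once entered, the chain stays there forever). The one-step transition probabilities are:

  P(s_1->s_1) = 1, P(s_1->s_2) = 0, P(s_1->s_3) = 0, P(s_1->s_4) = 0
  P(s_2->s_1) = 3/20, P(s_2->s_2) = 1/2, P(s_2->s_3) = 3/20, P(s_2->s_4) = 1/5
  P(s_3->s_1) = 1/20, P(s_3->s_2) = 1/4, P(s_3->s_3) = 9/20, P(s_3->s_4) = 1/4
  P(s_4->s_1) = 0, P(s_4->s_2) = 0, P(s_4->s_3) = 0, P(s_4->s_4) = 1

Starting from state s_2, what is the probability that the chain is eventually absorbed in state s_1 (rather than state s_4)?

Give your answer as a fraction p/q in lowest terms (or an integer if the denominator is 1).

Let a_i = P(absorbed in s_1 | start in state i).
Boundary conditions: a_s_1 = 1, a_s_4 = 0.
For each transient state i, a_i = sum_j P(i->j) * a_j:
  a_s_2 = 3/20*a_s_1 + 1/2*a_s_2 + 3/20*a_s_3 + 1/5*a_s_4
  a_s_3 = 1/20*a_s_1 + 1/4*a_s_2 + 9/20*a_s_3 + 1/4*a_s_4

Substituting a_s_1 = 1 and a_s_4 = 0, rearrange to (I - Q) a = r where r[i] = P(i -> s_1):
  [1/2, -3/20] . (a_s_2, a_s_3) = 3/20
  [-1/4, 11/20] . (a_s_2, a_s_3) = 1/20

Solving yields:
  a_s_2 = 36/95
  a_s_3 = 5/19

Starting state is s_2, so the absorption probability is a_s_2 = 36/95.

Answer: 36/95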